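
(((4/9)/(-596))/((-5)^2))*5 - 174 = -1166671/6705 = -174.00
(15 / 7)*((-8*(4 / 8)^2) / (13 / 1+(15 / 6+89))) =-60 / 1463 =-0.04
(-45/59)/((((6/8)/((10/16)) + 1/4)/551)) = -17100/59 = -289.83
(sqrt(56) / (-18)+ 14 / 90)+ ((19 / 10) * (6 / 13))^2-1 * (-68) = 2620856 / 38025-sqrt(14) / 9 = 68.51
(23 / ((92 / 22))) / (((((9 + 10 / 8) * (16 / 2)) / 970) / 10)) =26675 / 41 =650.61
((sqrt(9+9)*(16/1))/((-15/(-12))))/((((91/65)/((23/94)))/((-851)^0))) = 2208*sqrt(2)/329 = 9.49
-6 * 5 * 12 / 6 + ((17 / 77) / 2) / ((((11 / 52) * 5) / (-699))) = -563058 / 4235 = -132.95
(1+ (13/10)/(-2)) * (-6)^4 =2268/5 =453.60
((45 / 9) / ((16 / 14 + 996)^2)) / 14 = 7 / 19488160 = 0.00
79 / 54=1.46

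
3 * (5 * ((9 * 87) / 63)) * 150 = 195750 / 7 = 27964.29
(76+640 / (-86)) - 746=-29130 / 43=-677.44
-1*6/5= -6/5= -1.20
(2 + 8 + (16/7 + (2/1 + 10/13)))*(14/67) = 2740/871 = 3.15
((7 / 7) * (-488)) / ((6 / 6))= -488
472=472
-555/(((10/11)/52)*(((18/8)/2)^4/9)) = -178369.84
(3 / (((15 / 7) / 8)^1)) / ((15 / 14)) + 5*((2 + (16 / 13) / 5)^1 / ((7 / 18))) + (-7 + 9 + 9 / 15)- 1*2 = 272539 / 6825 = 39.93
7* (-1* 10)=-70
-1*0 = 0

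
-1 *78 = -78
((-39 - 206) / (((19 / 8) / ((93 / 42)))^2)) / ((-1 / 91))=6996080 / 361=19379.72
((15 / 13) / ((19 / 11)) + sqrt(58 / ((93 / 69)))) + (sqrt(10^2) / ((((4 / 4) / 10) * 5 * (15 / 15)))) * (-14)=-68995 / 247 + sqrt(41354) / 31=-272.77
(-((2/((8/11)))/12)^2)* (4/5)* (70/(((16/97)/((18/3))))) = -82159/768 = -106.98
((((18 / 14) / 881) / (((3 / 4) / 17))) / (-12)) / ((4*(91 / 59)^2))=-0.00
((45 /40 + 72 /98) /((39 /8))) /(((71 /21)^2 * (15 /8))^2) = 6858432 /8258796325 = 0.00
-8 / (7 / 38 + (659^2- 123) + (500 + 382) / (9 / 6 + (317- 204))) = -69616 / 3778111551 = -0.00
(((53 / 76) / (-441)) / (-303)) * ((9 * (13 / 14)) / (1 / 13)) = 0.00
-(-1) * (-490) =-490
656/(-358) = -328/179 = -1.83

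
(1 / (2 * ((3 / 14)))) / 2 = 1.17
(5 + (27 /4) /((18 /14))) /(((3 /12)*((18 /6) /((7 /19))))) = 287 /57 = 5.04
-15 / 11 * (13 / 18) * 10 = -325 / 33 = -9.85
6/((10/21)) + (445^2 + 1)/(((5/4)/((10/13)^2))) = 79221047/845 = 93752.72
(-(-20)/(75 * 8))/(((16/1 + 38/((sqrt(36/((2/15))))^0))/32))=8/405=0.02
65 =65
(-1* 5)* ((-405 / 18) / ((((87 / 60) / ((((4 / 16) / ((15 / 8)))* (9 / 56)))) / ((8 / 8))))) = 675 / 406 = 1.66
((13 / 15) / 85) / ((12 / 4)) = 13 / 3825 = 0.00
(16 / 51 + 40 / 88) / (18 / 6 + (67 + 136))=431 / 115566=0.00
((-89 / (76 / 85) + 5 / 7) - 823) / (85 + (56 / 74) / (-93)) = -1687504251 / 155587124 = -10.85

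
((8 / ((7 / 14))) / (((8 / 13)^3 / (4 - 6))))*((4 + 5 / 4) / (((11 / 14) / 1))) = -322959 / 352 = -917.50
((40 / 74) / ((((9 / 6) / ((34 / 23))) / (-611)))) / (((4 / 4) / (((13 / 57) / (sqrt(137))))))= -10802480 * sqrt(137) / 19936377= -6.34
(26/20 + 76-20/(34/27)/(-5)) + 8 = 15041/170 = 88.48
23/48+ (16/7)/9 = 739/1008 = 0.73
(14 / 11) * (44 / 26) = 2.15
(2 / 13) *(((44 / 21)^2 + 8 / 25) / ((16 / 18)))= 12982 / 15925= 0.82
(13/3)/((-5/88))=-1144/15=-76.27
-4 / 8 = -1 / 2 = -0.50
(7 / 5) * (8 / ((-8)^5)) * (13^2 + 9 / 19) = -1127 / 19456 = -0.06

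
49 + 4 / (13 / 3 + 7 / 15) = 299 / 6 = 49.83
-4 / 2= -2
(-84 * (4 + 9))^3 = -1302170688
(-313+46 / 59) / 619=-18421 / 36521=-0.50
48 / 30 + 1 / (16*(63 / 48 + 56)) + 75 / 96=349537 / 146720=2.38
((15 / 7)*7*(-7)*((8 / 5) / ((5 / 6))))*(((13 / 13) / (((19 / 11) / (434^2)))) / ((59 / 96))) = -200495167488 / 5605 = -35770770.29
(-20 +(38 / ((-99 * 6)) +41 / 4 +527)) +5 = 620357 / 1188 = 522.19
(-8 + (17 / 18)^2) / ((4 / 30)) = -11515 / 216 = -53.31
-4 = -4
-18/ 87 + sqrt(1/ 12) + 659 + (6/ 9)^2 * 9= 663.08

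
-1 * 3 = -3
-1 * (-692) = 692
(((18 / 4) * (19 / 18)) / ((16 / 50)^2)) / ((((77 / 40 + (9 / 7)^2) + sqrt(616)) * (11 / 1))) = -20403446875 / 815669687712 + 712796875 * sqrt(154) / 50979355482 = 0.15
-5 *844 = -4220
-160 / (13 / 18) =-2880 / 13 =-221.54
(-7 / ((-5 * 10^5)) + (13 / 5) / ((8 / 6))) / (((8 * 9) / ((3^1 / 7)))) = 975007 / 84000000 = 0.01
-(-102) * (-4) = -408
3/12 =1/4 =0.25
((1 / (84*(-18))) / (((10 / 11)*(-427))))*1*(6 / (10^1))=11 / 10760400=0.00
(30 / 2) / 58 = 15 / 58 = 0.26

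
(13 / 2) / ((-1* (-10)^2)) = -13 / 200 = -0.06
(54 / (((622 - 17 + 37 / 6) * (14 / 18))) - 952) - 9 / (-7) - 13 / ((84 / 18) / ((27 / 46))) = -2248750499 / 2361548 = -952.24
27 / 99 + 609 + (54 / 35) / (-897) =609.27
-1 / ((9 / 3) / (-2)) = 2 / 3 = 0.67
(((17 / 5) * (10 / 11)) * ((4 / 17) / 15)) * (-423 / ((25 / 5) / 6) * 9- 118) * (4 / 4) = -187456 / 825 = -227.22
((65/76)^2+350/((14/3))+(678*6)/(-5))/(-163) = 4.53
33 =33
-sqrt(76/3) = -2 * sqrt(57)/3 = -5.03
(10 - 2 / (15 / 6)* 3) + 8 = 78 / 5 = 15.60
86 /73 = 1.18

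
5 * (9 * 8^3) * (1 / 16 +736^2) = 12480677280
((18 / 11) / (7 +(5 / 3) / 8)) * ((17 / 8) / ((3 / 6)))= 1836 / 1903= 0.96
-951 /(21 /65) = -20605 /7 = -2943.57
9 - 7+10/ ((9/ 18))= 22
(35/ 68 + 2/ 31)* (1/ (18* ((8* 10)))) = 407/ 1011840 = 0.00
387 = 387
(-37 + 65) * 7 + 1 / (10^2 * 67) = 196.00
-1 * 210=-210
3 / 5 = 0.60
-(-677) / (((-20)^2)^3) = 677 / 64000000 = 0.00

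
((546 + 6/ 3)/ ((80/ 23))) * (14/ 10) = 220.57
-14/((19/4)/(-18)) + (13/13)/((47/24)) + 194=221074/893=247.56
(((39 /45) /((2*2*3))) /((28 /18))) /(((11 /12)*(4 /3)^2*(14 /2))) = 351 /86240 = 0.00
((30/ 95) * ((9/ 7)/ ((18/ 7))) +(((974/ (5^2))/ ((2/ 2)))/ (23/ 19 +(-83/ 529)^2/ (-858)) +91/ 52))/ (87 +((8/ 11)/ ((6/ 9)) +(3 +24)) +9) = 3934846071589873/ 14321959013680500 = 0.27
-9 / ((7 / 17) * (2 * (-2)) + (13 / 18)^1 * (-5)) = 2754 / 1609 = 1.71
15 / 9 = 5 / 3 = 1.67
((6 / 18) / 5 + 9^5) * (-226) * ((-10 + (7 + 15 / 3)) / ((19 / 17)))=-6805995424 / 285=-23880685.70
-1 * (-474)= 474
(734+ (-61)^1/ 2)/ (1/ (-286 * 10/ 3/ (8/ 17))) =-5700695/ 4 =-1425173.75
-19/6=-3.17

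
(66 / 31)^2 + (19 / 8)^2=625705 / 61504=10.17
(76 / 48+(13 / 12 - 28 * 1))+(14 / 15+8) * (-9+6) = -52.13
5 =5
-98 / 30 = -49 / 15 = -3.27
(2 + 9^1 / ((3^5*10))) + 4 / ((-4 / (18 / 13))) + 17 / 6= 3.45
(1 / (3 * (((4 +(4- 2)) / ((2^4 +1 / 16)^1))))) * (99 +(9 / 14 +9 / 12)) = 240809 / 2688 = 89.59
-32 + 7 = -25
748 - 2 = 746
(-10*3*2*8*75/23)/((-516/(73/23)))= 9.63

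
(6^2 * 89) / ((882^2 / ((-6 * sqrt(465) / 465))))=-178 * sqrt(465) / 3349395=-0.00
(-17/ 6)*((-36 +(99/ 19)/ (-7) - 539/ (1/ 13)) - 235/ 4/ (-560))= 19956.98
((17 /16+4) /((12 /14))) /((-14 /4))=-27 /16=-1.69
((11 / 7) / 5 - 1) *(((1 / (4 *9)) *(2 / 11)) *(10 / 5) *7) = -8 / 165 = -0.05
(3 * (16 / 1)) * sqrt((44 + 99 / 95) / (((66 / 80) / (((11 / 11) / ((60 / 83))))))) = 16 * sqrt(6134530) / 95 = 417.14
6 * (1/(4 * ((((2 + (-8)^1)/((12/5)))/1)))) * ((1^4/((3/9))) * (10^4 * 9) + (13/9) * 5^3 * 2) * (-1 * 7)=3406550/3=1135516.67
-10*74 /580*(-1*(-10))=-12.76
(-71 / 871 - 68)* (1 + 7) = -474392 / 871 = -544.65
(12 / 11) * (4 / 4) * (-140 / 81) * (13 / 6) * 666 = -269360 / 99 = -2720.81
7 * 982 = 6874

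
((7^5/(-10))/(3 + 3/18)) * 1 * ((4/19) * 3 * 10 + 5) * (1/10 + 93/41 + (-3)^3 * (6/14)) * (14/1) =57266104539/74005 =773813.99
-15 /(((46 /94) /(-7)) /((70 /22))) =172725 /253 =682.71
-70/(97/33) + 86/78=-85919/3783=-22.71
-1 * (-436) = 436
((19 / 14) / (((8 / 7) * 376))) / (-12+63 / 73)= -1387 / 4891008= -0.00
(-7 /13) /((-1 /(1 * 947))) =6629 /13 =509.92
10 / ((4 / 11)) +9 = 73 / 2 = 36.50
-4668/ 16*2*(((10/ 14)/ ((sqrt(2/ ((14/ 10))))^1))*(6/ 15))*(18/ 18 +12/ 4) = -2334*sqrt(70)/ 35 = -557.93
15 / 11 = 1.36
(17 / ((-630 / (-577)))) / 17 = 577 / 630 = 0.92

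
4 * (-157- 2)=-636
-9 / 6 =-3 / 2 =-1.50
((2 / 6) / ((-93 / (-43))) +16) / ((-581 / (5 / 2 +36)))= -49577 / 46314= -1.07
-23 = -23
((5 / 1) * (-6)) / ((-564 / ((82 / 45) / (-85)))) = -41 / 35955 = -0.00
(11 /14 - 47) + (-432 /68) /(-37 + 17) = -54617 /1190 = -45.90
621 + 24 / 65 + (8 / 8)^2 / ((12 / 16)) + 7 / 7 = 121622 / 195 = 623.70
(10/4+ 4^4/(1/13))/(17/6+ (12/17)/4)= 339711/307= 1106.55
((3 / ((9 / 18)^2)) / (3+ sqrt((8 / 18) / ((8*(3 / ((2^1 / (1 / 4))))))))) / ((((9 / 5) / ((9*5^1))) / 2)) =48600 / 239 - 3600*sqrt(3) / 239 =177.26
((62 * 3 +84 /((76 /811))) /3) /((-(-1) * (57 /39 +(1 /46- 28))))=-4099290 /301283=-13.61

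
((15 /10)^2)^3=729 /64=11.39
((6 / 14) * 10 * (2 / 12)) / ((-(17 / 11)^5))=-805255 / 9938999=-0.08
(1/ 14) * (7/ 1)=1/ 2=0.50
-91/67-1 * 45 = -3106/67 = -46.36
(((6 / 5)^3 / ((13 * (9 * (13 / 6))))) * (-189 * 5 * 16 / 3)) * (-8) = 1161216 / 4225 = 274.84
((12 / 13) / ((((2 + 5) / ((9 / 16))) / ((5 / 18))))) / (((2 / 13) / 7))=15 / 16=0.94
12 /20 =3 /5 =0.60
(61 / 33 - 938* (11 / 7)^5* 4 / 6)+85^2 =32608846 / 26411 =1234.67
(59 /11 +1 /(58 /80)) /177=0.04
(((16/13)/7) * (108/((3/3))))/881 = 1728/80171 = 0.02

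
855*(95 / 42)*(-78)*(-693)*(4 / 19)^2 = 4633200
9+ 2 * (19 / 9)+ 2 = 137 / 9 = 15.22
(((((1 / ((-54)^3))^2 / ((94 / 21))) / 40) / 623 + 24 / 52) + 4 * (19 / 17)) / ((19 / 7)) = 21102975451930983947 / 11613550972825451520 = 1.82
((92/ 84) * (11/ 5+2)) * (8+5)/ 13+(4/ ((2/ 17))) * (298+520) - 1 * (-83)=27899.60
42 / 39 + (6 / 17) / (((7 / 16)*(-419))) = 696806 / 648193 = 1.07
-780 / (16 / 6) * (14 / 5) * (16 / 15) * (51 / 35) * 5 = -31824 / 5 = -6364.80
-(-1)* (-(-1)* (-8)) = -8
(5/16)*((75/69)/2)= 125/736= 0.17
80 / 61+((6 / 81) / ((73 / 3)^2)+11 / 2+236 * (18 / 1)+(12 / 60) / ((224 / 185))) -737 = 768489250099 / 218446368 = 3517.98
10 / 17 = 0.59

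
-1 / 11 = -0.09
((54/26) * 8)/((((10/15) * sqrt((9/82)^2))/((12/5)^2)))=425088/325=1307.96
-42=-42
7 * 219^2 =335727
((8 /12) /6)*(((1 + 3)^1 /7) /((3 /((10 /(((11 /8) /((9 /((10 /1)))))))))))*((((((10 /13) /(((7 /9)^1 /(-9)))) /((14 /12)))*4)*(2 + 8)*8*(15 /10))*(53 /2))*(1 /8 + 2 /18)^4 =-110665325 /2648646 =-41.78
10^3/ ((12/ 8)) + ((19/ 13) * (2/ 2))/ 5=130057/ 195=666.96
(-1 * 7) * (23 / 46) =-7 / 2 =-3.50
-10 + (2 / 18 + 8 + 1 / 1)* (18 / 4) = 31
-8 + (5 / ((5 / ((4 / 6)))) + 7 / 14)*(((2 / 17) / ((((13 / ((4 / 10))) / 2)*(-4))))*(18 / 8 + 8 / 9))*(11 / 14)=-8.01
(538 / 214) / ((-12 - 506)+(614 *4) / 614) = -269 / 54998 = -0.00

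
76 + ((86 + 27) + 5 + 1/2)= 389/2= 194.50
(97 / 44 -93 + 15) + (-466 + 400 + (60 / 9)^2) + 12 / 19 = -96.72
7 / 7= 1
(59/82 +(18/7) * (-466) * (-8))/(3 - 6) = -5502941/1722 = -3195.67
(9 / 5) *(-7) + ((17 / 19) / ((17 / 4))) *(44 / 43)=-50591 / 4085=-12.38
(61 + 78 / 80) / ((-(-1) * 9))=2479 / 360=6.89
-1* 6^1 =-6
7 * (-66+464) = 2786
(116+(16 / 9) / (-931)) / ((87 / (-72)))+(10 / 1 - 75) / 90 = -47004491 / 485982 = -96.72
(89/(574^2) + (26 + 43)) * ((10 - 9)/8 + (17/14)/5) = 2341595099/92253280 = 25.38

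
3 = 3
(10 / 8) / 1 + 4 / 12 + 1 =31 / 12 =2.58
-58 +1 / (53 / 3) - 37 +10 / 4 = -9799 / 106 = -92.44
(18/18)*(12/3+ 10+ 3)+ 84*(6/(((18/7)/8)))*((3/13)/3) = 1789/13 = 137.62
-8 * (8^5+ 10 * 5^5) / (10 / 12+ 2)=-3072864 / 17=-180756.71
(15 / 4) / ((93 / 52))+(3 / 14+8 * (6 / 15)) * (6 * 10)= 44909 / 217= 206.95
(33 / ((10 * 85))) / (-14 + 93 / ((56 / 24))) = 231 / 153850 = 0.00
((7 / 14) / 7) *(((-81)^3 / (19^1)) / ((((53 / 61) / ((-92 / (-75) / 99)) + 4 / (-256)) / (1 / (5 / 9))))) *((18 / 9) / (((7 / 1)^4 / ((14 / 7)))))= -858944704896 / 10051001385005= -0.09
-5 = -5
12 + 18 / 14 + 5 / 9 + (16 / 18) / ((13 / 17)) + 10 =25.00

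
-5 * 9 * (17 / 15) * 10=-510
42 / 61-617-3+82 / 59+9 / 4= -8863209 / 14396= -615.67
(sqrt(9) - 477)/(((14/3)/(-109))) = 77499/7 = 11071.29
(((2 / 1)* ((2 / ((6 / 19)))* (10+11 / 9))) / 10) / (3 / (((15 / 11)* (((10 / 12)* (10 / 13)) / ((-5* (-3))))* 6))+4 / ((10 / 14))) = 1.00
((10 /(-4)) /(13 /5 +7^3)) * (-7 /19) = 175 /65664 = 0.00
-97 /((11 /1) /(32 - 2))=-2910 /11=-264.55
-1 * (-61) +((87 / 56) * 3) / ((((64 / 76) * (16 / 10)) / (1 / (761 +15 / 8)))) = 333590363 / 5468288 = 61.00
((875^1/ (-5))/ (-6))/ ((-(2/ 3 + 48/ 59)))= -10325/ 524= -19.70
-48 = -48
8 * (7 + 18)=200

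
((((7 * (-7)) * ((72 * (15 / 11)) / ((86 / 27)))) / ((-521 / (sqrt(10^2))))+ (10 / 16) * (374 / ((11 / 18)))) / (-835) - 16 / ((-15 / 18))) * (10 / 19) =7698818067 / 781931909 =9.85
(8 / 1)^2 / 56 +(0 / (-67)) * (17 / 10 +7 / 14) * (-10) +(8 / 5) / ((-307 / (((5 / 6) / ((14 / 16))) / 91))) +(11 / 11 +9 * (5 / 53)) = 93028514 / 31093881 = 2.99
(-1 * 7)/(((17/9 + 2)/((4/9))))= -4/5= -0.80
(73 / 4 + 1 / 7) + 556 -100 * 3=7683 / 28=274.39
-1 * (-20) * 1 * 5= 100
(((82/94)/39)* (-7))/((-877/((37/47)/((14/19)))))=0.00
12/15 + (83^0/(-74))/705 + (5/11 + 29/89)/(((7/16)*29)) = 1786402955/2073621858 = 0.86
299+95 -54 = 340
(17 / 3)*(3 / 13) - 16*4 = -815 / 13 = -62.69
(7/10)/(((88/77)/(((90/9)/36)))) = 49/288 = 0.17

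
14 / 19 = 0.74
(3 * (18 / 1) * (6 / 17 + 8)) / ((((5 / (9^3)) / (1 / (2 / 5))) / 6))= 16769916 / 17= 986465.65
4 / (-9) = -4 / 9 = -0.44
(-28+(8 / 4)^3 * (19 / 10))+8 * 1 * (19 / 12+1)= 118 / 15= 7.87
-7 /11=-0.64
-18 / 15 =-6 / 5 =-1.20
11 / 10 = 1.10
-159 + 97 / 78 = -157.76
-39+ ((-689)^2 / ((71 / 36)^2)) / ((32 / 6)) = 115160604 / 5041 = 22844.79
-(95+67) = -162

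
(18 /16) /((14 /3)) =27 /112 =0.24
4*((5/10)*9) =18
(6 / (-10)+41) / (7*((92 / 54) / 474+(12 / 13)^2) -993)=-109224531 / 2668458955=-0.04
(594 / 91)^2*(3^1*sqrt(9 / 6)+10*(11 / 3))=529254*sqrt(6) / 8281+12937320 / 8281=1718.84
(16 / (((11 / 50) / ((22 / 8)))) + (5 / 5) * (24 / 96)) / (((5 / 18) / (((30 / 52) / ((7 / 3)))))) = 64881 / 364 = 178.24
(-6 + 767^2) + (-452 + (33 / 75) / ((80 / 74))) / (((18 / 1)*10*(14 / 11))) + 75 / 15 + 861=164961168053 / 280000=589147.03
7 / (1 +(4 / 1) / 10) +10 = 15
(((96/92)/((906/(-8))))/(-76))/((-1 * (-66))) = 4/2177571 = 0.00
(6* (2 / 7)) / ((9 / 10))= 40 / 21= 1.90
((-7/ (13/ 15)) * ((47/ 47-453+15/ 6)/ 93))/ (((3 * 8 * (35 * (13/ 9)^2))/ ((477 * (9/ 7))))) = 3361419/ 246064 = 13.66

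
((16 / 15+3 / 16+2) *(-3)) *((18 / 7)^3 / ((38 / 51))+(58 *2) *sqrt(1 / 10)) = -22649 *sqrt(10) / 200 - 29036799 / 130340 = -580.89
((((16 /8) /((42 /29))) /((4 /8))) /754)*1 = 1 /273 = 0.00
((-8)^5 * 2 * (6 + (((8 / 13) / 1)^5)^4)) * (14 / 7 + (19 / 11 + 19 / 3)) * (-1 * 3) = 2481079622664328443021729726464 / 209054601523688793826811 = 11868093.81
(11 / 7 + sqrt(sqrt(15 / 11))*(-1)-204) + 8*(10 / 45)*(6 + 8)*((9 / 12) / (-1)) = -4643 / 21-11^(3 / 4)*15^(1 / 4) / 11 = -222.18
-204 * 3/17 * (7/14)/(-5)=18/5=3.60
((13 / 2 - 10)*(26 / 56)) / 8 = -13 / 64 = -0.20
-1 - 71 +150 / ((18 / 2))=-166 / 3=-55.33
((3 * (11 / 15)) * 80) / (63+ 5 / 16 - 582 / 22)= 30976 / 6487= 4.78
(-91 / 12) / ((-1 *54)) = 91 / 648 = 0.14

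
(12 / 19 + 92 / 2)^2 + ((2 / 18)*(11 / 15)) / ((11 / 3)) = 35325181 / 16245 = 2174.53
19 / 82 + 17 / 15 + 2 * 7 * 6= 104999 / 1230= 85.37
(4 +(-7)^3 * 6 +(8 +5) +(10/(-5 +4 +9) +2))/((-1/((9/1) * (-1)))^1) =-73359/4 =-18339.75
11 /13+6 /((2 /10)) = 401 /13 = 30.85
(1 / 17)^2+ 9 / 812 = 3413 / 234668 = 0.01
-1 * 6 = -6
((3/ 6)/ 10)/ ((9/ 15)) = 0.08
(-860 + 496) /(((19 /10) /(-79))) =287560 /19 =15134.74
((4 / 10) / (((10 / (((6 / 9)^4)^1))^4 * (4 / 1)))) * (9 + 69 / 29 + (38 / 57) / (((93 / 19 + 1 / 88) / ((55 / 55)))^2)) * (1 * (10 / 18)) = 136762287681536 / 1417513742626674054375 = 0.00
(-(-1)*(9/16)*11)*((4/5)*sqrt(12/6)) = 99*sqrt(2)/20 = 7.00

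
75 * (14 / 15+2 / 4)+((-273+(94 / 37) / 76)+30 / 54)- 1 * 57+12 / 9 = -1395595 / 6327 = -220.58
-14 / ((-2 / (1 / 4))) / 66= 7 / 264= 0.03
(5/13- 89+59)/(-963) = 385/12519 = 0.03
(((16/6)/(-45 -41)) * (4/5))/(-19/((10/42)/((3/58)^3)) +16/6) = -0.01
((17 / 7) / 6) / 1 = 17 / 42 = 0.40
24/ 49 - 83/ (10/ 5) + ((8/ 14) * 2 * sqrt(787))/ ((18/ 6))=-4019/ 98 + 8 * sqrt(787)/ 21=-30.32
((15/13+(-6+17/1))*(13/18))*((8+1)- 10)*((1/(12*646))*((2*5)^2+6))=-4187/34884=-0.12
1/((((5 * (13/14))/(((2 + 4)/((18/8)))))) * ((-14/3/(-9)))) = 72/65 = 1.11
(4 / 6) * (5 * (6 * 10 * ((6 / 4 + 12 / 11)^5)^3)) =5445814497671492560902729825 / 17110008501926506496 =318282395.77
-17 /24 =-0.71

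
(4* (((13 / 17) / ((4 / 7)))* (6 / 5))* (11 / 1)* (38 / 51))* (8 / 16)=26.32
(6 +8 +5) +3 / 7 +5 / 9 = 1259 / 63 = 19.98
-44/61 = -0.72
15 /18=5 /6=0.83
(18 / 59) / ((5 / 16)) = 288 / 295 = 0.98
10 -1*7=3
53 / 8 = 6.62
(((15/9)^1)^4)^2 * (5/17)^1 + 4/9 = 2002697/111537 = 17.96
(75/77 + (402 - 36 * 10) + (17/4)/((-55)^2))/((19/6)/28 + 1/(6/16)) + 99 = 161694939/1412675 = 114.46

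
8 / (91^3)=8 / 753571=0.00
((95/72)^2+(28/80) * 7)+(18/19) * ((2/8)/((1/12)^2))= 18860111/492480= 38.30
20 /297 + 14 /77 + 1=371 /297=1.25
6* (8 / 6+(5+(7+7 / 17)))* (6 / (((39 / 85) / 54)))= 757080 / 13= 58236.92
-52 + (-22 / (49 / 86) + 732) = 31428 / 49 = 641.39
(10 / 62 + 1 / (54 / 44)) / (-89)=-817 / 74493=-0.01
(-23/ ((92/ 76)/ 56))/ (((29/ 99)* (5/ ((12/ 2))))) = -632016/ 145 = -4358.73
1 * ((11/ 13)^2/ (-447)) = -121/ 75543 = -0.00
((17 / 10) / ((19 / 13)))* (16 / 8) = 221 / 95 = 2.33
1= 1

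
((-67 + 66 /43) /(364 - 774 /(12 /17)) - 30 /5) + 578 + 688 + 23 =16165643 /12599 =1283.09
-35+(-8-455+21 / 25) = -12429 / 25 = -497.16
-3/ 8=-0.38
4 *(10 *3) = 120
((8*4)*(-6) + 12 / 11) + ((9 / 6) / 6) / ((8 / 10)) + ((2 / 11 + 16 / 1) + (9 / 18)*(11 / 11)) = -30609 / 176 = -173.91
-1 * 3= -3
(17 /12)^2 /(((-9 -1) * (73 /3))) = -289 /35040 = -0.01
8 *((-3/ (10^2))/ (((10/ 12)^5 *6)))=-7776/ 78125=-0.10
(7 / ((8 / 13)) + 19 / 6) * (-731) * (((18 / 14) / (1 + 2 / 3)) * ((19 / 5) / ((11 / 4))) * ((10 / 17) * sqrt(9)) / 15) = -2566197 / 1925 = -1333.09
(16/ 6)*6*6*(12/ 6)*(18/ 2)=1728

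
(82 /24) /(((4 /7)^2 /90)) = 30135 /32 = 941.72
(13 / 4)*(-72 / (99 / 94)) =-2444 / 11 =-222.18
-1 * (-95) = 95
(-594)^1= -594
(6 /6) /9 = 1 /9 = 0.11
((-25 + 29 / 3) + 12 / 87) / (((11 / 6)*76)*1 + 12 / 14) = -4627 / 42688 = -0.11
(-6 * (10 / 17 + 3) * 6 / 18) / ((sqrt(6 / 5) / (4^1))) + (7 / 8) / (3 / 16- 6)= -244 * sqrt(30) / 51- 14 / 93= -26.36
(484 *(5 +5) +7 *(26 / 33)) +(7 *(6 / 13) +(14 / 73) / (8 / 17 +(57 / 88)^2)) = 17795119182448 / 3669882645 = 4848.96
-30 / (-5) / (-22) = -3 / 11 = -0.27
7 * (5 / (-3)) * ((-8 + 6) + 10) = -93.33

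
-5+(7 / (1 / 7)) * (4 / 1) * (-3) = -593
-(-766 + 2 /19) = 14552 /19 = 765.89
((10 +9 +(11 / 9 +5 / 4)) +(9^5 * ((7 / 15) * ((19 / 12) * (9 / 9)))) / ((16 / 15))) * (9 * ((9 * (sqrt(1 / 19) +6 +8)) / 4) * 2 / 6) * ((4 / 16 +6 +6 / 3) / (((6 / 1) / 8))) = 777906327 * sqrt(19) / 4864 +5445344289 / 128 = 43238877.07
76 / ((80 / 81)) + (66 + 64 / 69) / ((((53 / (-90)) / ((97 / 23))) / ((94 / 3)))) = -8378235857 / 560740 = -14941.39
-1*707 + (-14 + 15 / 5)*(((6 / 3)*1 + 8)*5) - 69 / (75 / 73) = -33104 / 25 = -1324.16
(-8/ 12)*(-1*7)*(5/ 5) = 14/ 3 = 4.67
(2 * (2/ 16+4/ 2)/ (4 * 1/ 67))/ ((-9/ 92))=-26197/ 36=-727.69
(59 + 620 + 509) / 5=1188 / 5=237.60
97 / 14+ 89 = 1343 / 14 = 95.93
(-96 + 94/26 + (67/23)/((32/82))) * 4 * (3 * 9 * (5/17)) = -54844695/20332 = -2697.46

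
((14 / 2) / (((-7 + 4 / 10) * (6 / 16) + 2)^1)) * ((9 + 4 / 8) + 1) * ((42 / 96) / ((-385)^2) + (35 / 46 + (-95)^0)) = -288149883 / 1057540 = -272.47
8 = 8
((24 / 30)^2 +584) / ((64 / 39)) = 71253 / 200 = 356.26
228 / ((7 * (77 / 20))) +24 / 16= 10737 / 1078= 9.96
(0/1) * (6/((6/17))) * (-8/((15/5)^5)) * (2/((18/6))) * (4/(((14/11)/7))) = 0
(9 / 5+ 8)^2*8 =768.32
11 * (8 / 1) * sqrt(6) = 215.56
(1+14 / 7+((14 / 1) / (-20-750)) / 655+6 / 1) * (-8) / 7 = -2593792 / 252175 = -10.29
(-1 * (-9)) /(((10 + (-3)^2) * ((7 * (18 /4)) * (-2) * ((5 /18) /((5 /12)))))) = -3 /266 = -0.01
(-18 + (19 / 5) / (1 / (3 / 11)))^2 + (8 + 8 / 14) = 6274923 / 21175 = 296.34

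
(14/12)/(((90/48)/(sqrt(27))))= 28 * sqrt(3)/15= 3.23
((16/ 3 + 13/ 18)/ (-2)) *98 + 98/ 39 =-68845/ 234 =-294.21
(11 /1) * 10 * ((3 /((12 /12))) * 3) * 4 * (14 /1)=55440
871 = 871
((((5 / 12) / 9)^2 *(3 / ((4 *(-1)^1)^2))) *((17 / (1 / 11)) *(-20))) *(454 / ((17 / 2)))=-312125 / 3888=-80.28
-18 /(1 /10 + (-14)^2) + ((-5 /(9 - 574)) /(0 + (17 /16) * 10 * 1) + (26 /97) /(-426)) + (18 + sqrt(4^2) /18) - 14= 4822413900739 /1167474908115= 4.13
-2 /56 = -1 /28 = -0.04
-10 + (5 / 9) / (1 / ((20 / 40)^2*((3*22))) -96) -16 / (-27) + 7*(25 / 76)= -23097367 / 3248316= -7.11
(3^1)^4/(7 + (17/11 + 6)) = 891/160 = 5.57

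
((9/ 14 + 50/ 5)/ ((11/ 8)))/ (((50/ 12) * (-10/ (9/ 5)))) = -16092/ 48125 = -0.33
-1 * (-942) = 942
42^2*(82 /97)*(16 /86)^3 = 9.60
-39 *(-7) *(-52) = -14196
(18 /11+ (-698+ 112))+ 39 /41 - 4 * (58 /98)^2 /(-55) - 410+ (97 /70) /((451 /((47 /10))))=-107567440683 /108285100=-993.37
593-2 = 591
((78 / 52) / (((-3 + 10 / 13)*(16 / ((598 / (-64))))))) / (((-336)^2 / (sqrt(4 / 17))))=0.00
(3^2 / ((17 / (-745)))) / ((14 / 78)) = -261495 / 119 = -2197.44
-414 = -414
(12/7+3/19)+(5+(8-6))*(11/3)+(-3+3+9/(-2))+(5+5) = 26365/798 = 33.04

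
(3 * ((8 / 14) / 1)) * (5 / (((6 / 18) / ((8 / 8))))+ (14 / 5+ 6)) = 204 / 5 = 40.80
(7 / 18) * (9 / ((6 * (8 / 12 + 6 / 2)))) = 7 / 44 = 0.16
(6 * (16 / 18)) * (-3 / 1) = -16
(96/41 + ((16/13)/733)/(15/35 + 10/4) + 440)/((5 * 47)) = 172818168/91811915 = 1.88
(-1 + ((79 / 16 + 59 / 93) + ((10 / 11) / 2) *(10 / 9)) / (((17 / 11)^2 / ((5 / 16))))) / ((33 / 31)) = -4229371 / 21973248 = -0.19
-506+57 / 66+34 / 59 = -654919 / 1298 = -504.56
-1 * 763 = -763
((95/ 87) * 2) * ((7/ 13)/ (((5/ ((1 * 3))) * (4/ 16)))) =1064/ 377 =2.82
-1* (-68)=68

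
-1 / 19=-0.05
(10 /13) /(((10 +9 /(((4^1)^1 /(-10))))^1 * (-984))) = 0.00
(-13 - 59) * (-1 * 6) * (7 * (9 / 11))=27216 / 11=2474.18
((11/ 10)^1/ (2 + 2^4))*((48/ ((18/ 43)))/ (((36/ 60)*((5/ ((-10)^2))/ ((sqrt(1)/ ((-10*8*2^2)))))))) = -473/ 648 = -0.73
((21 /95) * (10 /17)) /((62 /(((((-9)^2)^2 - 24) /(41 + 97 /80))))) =10982160 /33813901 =0.32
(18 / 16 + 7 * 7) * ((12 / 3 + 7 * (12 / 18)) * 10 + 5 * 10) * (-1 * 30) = -411025 / 2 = -205512.50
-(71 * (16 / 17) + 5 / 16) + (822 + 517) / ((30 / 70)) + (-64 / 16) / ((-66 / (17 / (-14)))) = 64028399 / 20944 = 3057.12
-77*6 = -462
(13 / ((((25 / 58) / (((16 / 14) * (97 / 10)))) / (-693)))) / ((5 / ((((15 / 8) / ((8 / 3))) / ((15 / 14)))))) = -76026951 / 2500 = -30410.78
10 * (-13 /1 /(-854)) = 65 /427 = 0.15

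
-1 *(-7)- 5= 2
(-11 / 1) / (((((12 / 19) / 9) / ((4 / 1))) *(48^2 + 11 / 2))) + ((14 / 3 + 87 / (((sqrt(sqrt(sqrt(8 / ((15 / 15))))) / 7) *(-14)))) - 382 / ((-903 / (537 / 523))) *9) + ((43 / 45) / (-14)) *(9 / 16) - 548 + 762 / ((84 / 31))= -90230015360579 / 349025681760 - 87 *2^(5 / 8) / 4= -292.06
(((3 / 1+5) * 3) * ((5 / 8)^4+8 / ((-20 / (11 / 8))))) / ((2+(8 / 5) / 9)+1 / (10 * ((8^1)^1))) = -4.35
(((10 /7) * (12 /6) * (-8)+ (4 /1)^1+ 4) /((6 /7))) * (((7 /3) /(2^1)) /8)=-91 /36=-2.53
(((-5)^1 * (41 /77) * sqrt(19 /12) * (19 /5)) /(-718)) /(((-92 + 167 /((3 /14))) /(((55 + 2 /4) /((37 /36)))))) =21033 * sqrt(57) /113999732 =0.00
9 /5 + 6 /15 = 11 /5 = 2.20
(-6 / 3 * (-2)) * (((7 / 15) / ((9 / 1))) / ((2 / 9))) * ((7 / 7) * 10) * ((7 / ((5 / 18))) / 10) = 588 / 25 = 23.52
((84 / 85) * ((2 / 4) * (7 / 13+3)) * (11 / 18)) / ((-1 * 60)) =-1771 / 99450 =-0.02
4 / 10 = 2 / 5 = 0.40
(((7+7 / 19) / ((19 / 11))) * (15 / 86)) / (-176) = -525 / 124184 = -0.00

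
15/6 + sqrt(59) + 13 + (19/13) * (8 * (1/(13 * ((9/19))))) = sqrt(59) + 52927/3042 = 25.08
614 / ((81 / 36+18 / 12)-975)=-2456 / 3885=-0.63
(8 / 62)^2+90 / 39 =29038 / 12493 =2.32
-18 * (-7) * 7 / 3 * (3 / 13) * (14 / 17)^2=172872 / 3757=46.01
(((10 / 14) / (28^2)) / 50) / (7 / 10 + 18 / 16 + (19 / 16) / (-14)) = 1 / 95501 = 0.00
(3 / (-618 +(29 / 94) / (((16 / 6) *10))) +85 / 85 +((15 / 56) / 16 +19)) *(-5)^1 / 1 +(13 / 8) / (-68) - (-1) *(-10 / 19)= -2653249932703 / 26371725184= -100.61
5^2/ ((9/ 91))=2275/ 9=252.78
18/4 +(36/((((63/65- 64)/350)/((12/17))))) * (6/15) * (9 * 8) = -565465959/139298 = -4059.40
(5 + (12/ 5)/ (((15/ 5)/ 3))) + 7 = 72/ 5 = 14.40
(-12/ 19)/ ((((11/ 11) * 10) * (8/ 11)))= -33/ 380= -0.09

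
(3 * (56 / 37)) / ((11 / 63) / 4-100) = -42336 / 931993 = -0.05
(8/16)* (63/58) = 63/116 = 0.54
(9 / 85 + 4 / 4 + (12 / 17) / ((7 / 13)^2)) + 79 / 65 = 51501 / 10829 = 4.76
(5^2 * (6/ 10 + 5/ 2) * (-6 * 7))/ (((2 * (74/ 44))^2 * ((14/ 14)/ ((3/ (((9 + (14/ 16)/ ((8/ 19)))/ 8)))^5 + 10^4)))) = -708981951322593767298480/ 245264461492769581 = -2890683.58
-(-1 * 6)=6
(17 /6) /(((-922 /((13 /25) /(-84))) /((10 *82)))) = 9061 /580860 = 0.02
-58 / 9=-6.44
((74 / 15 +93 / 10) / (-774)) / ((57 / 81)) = -427 / 16340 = -0.03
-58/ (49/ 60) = -3480/ 49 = -71.02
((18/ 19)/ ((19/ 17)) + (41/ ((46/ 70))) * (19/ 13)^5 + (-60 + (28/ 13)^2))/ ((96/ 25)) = 9288748705025/ 98651064928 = 94.16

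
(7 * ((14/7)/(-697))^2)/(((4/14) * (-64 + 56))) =-0.00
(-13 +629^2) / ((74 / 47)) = 9297258 / 37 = 251277.24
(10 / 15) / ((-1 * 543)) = -0.00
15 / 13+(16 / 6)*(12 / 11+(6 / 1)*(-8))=-17723 / 143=-123.94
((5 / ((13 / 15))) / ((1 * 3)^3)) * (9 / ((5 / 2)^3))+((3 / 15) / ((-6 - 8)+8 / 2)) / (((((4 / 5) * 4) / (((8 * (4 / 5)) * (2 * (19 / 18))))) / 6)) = -374 / 975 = -0.38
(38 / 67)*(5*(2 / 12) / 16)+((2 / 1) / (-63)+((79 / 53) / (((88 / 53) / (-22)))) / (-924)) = 890 / 46431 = 0.02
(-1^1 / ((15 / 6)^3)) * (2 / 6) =-8 / 375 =-0.02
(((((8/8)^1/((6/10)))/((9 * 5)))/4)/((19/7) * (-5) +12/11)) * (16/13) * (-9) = 308/37479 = 0.01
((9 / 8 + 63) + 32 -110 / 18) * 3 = 6481 / 24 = 270.04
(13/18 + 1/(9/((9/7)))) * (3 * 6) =109/7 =15.57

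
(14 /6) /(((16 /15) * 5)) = 7 /16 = 0.44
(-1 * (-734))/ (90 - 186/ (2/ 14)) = -367/ 606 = -0.61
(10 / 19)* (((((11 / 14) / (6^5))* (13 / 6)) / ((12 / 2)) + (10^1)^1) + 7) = 333124555 / 37231488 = 8.95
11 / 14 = 0.79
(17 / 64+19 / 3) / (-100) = -1267 / 19200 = -0.07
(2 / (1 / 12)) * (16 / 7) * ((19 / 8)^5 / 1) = 7428297 / 1792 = 4145.26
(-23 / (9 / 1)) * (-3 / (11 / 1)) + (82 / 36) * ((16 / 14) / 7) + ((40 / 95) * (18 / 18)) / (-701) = 69020207 / 64610469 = 1.07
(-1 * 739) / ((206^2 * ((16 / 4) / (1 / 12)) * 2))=-739 / 4073856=-0.00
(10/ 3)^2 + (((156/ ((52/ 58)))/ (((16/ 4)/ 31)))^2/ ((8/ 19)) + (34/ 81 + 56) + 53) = 4318944.62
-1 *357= -357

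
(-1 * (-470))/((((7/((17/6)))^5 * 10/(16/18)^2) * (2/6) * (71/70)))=1334665580/1118460231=1.19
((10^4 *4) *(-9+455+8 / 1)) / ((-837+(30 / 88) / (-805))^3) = -6455821319664640000 / 208455179596659507231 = -0.03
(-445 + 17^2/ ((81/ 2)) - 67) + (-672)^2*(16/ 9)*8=520183874/ 81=6422023.14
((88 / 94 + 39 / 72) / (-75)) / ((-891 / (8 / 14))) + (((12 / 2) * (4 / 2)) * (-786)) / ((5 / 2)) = -497679666973 / 131912550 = -3772.80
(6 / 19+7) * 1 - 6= 25 / 19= 1.32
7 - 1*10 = -3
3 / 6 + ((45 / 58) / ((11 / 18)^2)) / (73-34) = 50477 / 91234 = 0.55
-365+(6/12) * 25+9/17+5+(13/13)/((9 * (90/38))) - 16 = -4997459/13770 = -362.92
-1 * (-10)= 10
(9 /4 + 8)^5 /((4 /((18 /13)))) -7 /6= 3128024243 /79872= 39162.96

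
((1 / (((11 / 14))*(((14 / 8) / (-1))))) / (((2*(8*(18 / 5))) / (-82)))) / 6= 205 / 1188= 0.17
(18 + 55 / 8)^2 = 618.77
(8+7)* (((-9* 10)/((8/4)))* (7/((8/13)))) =-7678.12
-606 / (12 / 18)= -909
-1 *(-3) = 3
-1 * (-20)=20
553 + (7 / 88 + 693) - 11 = 108687 / 88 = 1235.08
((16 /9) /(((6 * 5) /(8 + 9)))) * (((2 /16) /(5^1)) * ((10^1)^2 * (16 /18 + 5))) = 3604 /243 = 14.83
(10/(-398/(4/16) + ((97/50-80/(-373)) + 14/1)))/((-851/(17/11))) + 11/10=3026299865949/2751152873590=1.10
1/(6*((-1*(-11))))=1/66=0.02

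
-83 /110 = -0.75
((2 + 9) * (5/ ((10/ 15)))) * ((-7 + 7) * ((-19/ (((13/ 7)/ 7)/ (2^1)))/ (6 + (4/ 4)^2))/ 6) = 0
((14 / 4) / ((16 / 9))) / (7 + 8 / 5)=315 / 1376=0.23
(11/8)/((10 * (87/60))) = 11/116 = 0.09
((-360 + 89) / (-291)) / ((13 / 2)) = 542 / 3783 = 0.14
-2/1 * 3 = -6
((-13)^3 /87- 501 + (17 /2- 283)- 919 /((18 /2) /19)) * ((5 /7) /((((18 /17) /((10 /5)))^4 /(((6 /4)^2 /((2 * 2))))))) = -597480419255 /42620256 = -14018.70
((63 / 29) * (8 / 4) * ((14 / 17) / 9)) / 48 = 49 / 5916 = 0.01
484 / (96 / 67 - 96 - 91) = -32428 / 12433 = -2.61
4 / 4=1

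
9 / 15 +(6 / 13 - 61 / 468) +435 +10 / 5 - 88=818839 / 2340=349.93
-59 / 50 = -1.18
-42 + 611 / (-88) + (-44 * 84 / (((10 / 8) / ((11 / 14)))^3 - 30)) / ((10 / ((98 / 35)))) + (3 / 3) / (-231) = -116320793387 / 12777303000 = -9.10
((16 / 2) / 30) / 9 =0.03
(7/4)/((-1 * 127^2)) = -7/64516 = -0.00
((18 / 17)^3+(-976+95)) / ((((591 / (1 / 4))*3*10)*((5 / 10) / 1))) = -4322521 / 174214980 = -0.02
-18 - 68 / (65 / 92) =-7426 / 65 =-114.25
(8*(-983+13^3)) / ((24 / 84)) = 33992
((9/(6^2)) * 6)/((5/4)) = 1.20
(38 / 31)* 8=304 / 31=9.81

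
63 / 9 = 7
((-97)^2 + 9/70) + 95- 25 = 663539/70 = 9479.13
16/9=1.78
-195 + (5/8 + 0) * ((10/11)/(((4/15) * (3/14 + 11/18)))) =-1761015/9152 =-192.42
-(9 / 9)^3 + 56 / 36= 5 / 9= 0.56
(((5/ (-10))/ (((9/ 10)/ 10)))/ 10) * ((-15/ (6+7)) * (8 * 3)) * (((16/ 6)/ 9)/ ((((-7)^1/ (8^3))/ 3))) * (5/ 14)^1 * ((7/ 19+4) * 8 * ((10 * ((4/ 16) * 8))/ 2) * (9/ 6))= -6799360000/ 36309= -187263.76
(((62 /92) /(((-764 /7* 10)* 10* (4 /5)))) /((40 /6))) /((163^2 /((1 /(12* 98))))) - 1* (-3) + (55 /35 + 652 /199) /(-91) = 4464458934651547421 /1515056669058150400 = 2.95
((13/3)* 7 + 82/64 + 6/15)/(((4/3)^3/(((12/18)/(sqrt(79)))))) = 46101* sqrt(79)/404480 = 1.01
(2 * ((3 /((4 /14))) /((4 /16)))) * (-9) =-756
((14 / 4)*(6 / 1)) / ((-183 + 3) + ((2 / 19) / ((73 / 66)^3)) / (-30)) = -258696305 / 2217428844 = -0.12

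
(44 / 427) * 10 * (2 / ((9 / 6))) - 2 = -802 / 1281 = -0.63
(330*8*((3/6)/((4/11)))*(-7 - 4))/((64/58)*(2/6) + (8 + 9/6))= -6947820/1717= -4046.49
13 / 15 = 0.87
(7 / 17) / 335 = 0.00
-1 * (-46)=46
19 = 19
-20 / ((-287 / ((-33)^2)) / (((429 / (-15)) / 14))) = -155.03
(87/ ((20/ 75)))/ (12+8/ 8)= 1305/ 52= 25.10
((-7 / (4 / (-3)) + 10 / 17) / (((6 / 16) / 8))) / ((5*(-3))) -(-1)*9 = 533 / 765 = 0.70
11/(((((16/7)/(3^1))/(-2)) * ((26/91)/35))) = -56595/16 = -3537.19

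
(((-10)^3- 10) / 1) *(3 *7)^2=-445410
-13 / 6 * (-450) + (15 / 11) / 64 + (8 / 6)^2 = 6188999 / 6336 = 976.80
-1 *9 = -9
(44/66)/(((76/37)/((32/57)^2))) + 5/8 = 1077517/1481544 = 0.73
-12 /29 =-0.41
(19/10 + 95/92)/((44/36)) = 12141/5060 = 2.40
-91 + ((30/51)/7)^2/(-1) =-1288751/14161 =-91.01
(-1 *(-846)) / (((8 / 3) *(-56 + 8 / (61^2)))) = -524661 / 92608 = -5.67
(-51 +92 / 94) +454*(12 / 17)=216089 / 799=270.45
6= 6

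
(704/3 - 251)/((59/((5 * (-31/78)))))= 7595/13806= 0.55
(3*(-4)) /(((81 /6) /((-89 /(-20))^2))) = -7921 /450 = -17.60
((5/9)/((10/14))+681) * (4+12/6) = 12272/3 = 4090.67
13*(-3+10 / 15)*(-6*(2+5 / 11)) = 4914 / 11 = 446.73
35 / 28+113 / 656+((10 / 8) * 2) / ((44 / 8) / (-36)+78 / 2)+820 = 821.49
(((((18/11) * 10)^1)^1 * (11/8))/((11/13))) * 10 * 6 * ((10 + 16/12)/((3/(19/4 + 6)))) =712725/11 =64793.18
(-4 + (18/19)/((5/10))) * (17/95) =-0.38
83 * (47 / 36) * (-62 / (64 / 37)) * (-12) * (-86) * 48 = -192401221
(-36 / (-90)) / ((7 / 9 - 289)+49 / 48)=-288 / 206785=-0.00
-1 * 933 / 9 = -311 / 3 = -103.67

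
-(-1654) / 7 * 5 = 8270 / 7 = 1181.43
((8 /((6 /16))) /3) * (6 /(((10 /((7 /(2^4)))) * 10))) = 14 /75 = 0.19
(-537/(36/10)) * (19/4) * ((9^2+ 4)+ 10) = -1615475/24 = -67311.46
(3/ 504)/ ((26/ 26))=1/ 168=0.01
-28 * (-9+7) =56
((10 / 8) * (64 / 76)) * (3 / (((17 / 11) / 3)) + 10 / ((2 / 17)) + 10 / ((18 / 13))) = 300020 / 2907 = 103.21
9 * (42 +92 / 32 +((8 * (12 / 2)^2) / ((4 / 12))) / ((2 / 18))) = 563103 / 8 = 70387.88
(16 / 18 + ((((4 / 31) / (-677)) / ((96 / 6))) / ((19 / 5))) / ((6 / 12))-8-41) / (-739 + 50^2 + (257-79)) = -0.02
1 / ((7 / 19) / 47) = 893 / 7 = 127.57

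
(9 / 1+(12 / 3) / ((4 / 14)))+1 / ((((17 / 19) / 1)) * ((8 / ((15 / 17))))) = 53461 / 2312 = 23.12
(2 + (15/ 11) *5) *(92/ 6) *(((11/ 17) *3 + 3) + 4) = 678224/ 561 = 1208.96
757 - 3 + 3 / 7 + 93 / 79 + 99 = 472597 / 553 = 854.61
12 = 12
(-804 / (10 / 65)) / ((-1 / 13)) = 67938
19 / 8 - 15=-101 / 8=-12.62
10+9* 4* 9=334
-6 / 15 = -2 / 5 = -0.40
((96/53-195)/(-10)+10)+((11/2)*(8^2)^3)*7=5349063859/530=10092573.32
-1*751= -751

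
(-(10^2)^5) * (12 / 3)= -40000000000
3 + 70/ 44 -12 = -163/ 22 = -7.41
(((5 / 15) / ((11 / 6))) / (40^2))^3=1 / 681472000000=0.00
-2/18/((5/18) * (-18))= 1/45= 0.02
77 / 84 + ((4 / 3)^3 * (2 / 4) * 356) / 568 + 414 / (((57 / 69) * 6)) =12410891 / 145692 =85.19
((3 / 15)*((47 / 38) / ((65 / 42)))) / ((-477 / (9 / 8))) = -0.00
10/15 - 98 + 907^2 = 2467655/3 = 822551.67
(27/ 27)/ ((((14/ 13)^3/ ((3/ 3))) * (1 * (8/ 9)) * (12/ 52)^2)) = 371293/ 21952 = 16.91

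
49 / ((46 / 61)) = 64.98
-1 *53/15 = -53/15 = -3.53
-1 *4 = -4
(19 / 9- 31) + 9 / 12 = -1013 / 36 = -28.14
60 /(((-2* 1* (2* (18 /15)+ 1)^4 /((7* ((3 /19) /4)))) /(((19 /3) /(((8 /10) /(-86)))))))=14109375 /334084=42.23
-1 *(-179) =179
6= 6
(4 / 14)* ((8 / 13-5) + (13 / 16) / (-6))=-5641 / 4368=-1.29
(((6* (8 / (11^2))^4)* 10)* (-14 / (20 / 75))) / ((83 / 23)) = -296755200 / 17791787123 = -0.02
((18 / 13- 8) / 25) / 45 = -86 / 14625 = -0.01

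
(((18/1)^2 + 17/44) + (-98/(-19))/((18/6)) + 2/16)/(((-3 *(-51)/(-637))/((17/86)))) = -268.49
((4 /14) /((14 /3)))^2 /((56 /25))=225 /134456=0.00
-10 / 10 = -1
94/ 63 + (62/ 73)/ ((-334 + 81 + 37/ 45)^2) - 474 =-139920440408503/ 296122950648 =-472.51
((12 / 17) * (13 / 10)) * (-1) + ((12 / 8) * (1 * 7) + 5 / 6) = 2656 / 255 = 10.42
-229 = -229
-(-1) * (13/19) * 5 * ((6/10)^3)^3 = 255879/7421875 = 0.03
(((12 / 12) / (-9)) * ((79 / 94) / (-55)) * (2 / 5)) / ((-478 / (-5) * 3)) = 79 / 33362010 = 0.00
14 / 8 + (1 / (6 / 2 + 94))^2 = 65867 / 37636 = 1.75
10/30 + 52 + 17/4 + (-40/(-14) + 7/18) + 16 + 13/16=77255/1008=76.64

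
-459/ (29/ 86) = -39474/ 29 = -1361.17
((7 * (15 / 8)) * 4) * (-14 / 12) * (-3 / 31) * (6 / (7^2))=45 / 62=0.73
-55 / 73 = -0.75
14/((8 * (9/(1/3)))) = 7/108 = 0.06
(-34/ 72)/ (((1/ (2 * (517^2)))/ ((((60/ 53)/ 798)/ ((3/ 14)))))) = -45439130/ 27189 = -1671.23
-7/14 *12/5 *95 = -114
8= 8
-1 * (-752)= 752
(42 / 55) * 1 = 42 / 55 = 0.76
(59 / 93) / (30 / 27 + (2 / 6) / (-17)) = 3009 / 5177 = 0.58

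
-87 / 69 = -29 / 23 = -1.26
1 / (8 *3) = 0.04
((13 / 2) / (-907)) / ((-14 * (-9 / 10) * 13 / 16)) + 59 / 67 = 3368639 / 3828447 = 0.88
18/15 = 6/5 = 1.20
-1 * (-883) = 883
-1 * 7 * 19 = -133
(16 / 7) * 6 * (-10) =-960 / 7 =-137.14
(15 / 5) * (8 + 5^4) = 1899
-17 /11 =-1.55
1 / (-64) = -1 / 64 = -0.02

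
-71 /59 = -1.20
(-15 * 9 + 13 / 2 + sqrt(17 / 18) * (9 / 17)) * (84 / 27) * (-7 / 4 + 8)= -2488.61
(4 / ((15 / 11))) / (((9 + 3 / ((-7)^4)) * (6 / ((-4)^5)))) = -13522432 / 243135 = -55.62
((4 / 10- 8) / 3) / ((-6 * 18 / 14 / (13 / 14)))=247 / 810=0.30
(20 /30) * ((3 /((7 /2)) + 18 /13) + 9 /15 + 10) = 11686 /1365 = 8.56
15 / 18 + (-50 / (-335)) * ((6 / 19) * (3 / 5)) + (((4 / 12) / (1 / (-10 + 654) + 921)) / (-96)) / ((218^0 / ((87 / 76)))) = 62453377177 / 72484620000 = 0.86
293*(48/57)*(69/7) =323472/133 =2432.12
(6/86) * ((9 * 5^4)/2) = 16875/86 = 196.22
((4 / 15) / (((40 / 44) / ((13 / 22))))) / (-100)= -13 / 7500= -0.00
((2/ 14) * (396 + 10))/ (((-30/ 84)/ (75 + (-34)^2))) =-999572/ 5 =-199914.40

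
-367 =-367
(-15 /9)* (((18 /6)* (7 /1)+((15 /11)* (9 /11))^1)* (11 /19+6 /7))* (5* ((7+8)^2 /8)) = -239585625 /32186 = -7443.78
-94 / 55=-1.71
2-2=0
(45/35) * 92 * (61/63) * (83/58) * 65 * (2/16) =1331.67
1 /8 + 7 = 57 /8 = 7.12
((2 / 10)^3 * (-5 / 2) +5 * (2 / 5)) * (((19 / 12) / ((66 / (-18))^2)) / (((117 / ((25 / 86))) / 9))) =513 / 98384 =0.01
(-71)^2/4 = 5041/4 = 1260.25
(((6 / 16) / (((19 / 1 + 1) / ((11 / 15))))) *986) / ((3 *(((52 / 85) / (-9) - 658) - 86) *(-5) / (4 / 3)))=3179 / 1962800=0.00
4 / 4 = 1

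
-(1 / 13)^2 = -1 / 169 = -0.01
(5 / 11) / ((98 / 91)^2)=845 / 2156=0.39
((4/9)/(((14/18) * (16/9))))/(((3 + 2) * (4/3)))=0.05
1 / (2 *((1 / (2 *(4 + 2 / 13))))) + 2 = 80 / 13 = 6.15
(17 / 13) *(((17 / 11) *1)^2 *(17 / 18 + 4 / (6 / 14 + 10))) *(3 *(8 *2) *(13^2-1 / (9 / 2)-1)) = 103564074800 / 3100383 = 33403.64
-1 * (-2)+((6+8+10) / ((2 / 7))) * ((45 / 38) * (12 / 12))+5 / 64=123487 / 1216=101.55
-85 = -85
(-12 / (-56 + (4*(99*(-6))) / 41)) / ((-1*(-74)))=0.00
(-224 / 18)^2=154.86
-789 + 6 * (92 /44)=-8541 /11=-776.45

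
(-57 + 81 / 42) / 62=-0.89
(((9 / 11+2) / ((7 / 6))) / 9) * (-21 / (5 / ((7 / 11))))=-434 / 605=-0.72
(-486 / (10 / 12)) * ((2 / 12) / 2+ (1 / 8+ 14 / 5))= -87723 / 50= -1754.46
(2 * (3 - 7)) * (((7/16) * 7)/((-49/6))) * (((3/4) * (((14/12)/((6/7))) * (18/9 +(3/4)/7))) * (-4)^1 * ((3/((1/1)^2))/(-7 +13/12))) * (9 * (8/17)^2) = 535248/20519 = 26.09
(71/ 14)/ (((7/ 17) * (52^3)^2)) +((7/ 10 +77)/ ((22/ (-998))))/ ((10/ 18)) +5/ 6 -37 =-6380.72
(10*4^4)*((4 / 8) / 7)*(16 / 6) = 487.62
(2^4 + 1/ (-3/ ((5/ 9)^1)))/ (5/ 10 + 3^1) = 122/ 27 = 4.52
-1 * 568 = -568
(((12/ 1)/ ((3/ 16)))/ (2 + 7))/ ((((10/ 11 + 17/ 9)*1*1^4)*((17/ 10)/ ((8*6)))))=337920/ 4709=71.76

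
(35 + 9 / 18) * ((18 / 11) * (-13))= -8307 / 11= -755.18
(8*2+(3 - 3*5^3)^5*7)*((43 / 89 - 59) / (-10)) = -129853517778906432 / 445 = -291805657930126.81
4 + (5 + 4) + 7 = 20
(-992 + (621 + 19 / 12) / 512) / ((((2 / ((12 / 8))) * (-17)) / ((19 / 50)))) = 6803539 / 409600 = 16.61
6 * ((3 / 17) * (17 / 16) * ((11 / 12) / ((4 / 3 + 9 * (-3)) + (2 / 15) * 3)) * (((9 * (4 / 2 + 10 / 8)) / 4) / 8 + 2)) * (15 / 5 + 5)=-184635 / 194048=-0.95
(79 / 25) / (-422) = -79 / 10550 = -0.01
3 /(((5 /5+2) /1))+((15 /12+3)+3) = 33 /4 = 8.25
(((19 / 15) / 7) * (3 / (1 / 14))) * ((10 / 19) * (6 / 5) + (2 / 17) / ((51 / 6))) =7088 / 1445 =4.91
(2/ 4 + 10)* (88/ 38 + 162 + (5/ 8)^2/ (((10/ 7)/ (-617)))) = -224469/ 4864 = -46.15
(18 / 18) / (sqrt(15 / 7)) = sqrt(105) / 15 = 0.68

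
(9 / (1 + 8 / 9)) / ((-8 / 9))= -729 / 136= -5.36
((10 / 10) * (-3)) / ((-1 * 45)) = 1 / 15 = 0.07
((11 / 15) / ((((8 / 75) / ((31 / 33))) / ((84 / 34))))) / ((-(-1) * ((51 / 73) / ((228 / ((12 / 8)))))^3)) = 370569004704640 / 2255067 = 164327270.41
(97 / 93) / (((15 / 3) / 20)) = 388 / 93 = 4.17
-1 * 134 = -134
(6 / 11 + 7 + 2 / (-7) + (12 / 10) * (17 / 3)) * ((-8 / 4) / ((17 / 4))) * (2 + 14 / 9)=-1385728 / 58905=-23.52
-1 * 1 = -1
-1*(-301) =301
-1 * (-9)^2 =-81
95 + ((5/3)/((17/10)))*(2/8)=9715/102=95.25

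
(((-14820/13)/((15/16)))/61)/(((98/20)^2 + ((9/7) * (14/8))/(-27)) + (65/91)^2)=-8937600/10956271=-0.82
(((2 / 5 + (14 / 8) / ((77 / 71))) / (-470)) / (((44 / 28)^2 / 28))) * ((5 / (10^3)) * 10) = -151949 / 62557000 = -0.00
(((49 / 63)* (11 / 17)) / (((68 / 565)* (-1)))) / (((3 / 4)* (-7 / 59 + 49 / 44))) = -16134140 / 2879307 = -5.60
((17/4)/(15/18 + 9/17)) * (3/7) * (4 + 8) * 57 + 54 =942084/973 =968.23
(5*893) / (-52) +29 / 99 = -85.57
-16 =-16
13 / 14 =0.93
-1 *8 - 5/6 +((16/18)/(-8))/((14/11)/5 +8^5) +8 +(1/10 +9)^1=670438213/81101430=8.27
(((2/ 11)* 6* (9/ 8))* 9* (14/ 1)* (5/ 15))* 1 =567/ 11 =51.55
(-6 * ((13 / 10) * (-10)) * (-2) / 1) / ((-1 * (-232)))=-39 / 58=-0.67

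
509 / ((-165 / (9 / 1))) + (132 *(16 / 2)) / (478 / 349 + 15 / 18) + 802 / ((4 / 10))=623274044 / 253715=2456.59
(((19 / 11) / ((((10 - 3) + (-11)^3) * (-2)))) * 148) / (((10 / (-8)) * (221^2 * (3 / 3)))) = -1406 / 889150405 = -0.00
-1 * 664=-664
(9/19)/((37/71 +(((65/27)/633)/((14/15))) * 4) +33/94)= 2395372014/4493001421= 0.53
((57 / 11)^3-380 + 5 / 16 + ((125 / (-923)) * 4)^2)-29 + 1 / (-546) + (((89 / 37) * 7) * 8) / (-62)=-118615766309085319 / 437002732774608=-271.43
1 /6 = 0.17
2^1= 2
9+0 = 9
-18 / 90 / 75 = -1 / 375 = -0.00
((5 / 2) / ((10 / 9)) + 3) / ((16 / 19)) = 399 / 64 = 6.23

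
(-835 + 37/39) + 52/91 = -227540/273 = -833.48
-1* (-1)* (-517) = -517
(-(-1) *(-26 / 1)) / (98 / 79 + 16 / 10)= -9.15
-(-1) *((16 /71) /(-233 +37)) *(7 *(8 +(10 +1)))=-76 /497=-0.15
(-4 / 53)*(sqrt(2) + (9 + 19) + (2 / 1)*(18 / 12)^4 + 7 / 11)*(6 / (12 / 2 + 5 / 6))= -61398 / 23903 - 144*sqrt(2) / 2173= -2.66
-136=-136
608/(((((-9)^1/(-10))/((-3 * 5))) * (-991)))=30400/2973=10.23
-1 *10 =-10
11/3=3.67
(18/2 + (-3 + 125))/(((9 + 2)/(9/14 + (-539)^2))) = 532816693/154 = 3459848.66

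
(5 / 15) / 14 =1 / 42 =0.02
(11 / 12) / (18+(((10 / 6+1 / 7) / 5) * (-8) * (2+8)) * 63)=-11 / 21672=-0.00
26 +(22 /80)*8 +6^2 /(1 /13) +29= 2626 /5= 525.20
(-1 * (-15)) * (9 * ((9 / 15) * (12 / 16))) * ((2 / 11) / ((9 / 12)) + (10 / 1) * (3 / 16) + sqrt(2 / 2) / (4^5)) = 5798385 / 45056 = 128.69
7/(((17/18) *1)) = 126/17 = 7.41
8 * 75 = 600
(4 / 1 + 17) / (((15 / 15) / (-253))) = -5313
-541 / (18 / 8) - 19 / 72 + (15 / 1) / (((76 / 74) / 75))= 389737 / 456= 854.69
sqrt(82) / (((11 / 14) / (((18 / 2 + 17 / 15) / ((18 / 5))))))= 1064 *sqrt(82) / 297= 32.44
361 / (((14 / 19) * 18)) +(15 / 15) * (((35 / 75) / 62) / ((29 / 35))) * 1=6168299 / 226548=27.23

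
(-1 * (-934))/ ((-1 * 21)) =-934/ 21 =-44.48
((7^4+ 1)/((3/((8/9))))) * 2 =38432/27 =1423.41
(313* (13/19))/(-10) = -4069/190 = -21.42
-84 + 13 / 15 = -1247 / 15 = -83.13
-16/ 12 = -4/ 3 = -1.33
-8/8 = -1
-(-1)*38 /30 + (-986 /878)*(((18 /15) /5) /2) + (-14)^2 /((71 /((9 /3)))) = 22005928 /2337675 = 9.41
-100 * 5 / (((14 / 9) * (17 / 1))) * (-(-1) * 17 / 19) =-2250 / 133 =-16.92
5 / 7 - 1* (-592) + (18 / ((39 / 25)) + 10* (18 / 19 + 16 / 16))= 623.73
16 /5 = 3.20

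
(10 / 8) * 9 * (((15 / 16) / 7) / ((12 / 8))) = 225 / 224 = 1.00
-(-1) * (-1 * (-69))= 69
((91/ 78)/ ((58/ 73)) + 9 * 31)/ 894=97603/ 311112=0.31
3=3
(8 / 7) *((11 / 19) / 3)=88 / 399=0.22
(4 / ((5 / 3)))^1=12 / 5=2.40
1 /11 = 0.09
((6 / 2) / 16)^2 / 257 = 0.00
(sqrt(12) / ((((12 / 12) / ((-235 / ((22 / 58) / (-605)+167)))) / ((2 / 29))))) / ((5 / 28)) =-10340* sqrt(3) / 9513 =-1.88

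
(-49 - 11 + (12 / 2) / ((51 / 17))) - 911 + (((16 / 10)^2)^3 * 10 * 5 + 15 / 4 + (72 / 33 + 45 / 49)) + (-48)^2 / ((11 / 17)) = 4631948053 / 1347500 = 3437.44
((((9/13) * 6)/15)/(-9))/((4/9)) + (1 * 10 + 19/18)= 6427/585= 10.99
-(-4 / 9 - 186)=1678 / 9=186.44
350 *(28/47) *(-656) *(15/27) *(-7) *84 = 6300224000/141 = 44682439.72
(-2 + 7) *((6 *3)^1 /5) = 18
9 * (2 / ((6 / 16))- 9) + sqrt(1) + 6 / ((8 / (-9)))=-155 / 4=-38.75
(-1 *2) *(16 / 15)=-32 / 15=-2.13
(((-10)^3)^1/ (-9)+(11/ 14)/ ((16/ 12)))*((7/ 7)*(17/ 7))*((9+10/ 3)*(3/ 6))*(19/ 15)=672805447/ 317520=2118.94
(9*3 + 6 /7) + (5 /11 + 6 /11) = 202 /7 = 28.86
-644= -644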